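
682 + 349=1031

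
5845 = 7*835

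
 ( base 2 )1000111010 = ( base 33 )H9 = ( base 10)570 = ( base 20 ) 18A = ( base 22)13k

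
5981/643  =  9 + 194/643 = 9.30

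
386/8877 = 386/8877= 0.04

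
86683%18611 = 12239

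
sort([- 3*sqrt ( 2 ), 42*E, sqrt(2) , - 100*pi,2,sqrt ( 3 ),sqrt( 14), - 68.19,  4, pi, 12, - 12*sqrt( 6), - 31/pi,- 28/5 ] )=[ - 100*pi,-68.19,-12*sqrt(6),-31/pi, - 28/5 ,-3*sqrt( 2 ), sqrt(2) , sqrt(3 ),  2,pi,sqrt ( 14),4,12,42*E]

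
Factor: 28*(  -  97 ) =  - 2^2*7^1*97^1 = -  2716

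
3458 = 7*494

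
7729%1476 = 349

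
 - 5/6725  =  -1+1344/1345 = - 0.00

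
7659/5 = 7659/5 = 1531.80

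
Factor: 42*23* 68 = 2^3 *3^1*7^1*17^1*23^1 = 65688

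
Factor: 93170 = 2^1*5^1*7^1*11^3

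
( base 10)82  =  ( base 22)3g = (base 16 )52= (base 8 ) 122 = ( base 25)37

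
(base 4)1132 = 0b1011110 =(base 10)94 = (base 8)136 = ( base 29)37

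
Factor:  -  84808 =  - 2^3*10601^1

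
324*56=18144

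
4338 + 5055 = 9393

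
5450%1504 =938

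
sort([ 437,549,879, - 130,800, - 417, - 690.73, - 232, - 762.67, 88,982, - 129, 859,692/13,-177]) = [ - 762.67, - 690.73, -417, -232, - 177, - 130, - 129,692/13,88,437 , 549,800, 859, 879,982 ]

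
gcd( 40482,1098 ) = 18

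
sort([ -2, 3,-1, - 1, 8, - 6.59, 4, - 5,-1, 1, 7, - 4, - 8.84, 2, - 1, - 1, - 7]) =[ -8.84, - 7, - 6.59,-5, - 4, - 2,-1,- 1,-1, - 1, - 1, 1, 2, 3,4, 7, 8]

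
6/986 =3/493= 0.01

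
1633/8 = 1633/8 = 204.12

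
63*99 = 6237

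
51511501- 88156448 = - 36644947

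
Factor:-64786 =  - 2^1*29^1*1117^1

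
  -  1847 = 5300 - 7147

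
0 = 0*8076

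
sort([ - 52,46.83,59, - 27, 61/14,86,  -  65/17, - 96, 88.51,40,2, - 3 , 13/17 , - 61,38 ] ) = [  -  96, - 61, - 52, - 27, - 65/17, - 3,13/17, 2,61/14,38,40 , 46.83,59,86, 88.51 ]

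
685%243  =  199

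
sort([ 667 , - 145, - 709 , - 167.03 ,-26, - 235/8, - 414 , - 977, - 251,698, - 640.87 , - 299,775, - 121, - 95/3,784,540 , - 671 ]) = [ - 977, - 709, - 671, - 640.87, - 414, - 299,  -  251, - 167.03, - 145, - 121,- 95/3,-235/8, - 26,540, 667,698 , 775, 784]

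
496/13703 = 496/13703 = 0.04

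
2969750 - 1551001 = 1418749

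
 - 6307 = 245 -6552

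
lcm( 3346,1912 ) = 13384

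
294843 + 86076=380919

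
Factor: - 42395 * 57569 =  -  2440637755  =  - 5^1 * 23^1 * 61^1*139^1*2503^1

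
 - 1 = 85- 86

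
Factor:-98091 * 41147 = -3^4*7^1*23^1*173^1*1789^1=-4036150377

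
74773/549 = 74773/549 = 136.20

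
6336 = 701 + 5635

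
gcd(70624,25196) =4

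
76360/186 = 38180/93= 410.54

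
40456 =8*5057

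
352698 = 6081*58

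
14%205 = 14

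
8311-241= 8070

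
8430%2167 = 1929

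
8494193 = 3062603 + 5431590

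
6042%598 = 62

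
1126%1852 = 1126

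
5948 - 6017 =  - 69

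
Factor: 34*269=2^1*17^1*269^1 = 9146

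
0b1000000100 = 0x204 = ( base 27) J3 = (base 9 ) 633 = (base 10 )516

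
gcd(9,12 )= 3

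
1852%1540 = 312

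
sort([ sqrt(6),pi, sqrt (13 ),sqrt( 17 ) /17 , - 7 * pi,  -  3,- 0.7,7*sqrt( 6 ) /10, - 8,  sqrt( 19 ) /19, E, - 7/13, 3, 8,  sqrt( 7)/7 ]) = [ - 7*  pi, - 8, - 3, - 0.7 , - 7/13,  sqrt( 19)/19,sqrt( 17)/17,  sqrt( 7 ) /7, 7 * sqrt( 6)/10,sqrt (6),E,  3,pi,sqrt (13 ), 8] 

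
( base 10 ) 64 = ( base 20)34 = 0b1000000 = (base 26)2c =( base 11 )59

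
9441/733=12 + 645/733= 12.88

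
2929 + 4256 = 7185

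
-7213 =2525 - 9738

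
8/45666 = 4/22833 = 0.00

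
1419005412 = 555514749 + 863490663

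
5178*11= 56958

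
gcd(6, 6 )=6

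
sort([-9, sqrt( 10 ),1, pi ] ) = [ - 9,1 , pi,sqrt( 10)]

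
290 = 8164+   -  7874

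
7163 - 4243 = 2920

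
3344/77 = 43+3/7 = 43.43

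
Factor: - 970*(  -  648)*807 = 507247920=2^4*3^5*5^1*97^1 * 269^1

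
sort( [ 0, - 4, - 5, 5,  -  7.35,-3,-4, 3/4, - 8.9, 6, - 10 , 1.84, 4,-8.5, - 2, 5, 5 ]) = [ -10, - 8.9, - 8.5, - 7.35, - 5, - 4,-4, - 3, - 2 , 0, 3/4, 1.84,4,5 , 5,5, 6]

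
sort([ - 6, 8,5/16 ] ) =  [-6, 5/16, 8 ] 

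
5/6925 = 1/1385 =0.00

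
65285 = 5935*11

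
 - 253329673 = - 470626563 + 217296890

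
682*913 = 622666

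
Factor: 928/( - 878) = -2^4*29^1* 439^( - 1) = - 464/439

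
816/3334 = 408/1667 = 0.24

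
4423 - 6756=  - 2333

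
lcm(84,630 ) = 1260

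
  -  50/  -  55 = 10/11 = 0.91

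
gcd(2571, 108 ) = 3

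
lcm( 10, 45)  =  90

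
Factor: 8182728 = 2^3*3^3*43^1*  881^1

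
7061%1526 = 957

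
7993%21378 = 7993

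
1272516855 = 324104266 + 948412589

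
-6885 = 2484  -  9369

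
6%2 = 0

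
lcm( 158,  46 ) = 3634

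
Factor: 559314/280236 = 2^( - 1)*3^1*7^1 * 11^( - 2) *23^1 = 483/242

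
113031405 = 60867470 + 52163935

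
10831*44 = 476564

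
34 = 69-35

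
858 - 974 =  - 116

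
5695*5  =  28475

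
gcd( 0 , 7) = 7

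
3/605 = 3/605 = 0.00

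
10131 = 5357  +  4774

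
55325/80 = 11065/16 = 691.56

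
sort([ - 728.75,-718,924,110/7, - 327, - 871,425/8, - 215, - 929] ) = [ - 929, - 871,-728.75, - 718, - 327,  -  215,110/7  ,  425/8,924 ] 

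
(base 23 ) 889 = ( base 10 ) 4425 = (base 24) 7g9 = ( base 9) 6056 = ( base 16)1149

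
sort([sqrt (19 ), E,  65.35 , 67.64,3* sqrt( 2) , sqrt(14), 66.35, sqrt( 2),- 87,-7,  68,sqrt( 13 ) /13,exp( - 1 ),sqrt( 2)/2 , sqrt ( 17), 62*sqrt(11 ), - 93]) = [-93,- 87,-7,sqrt( 13 )/13,exp(-1),sqrt( 2 )/2, sqrt( 2 ), E , sqrt( 14), sqrt( 17) , 3 * sqrt( 2), sqrt( 19 ),65.35, 66.35, 67.64,68,  62 *sqrt( 11) ]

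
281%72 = 65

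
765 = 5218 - 4453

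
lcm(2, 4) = 4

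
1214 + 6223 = 7437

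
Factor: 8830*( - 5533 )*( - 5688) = 277895146320 = 2^4*3^2*5^1*11^1*79^1 * 503^1 * 883^1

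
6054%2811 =432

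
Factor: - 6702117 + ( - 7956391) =  -  14658508 = - 2^2 *1289^1*2843^1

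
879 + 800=1679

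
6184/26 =237 + 11/13 = 237.85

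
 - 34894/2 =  - 17447 = -17447.00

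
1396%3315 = 1396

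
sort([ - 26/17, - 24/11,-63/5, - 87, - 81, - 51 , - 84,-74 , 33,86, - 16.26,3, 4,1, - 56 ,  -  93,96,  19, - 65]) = [ - 93,- 87, - 84, - 81, - 74,  -  65, - 56 , - 51, - 16.26, - 63/5 , - 24/11, - 26/17,  1,3, 4,19,33,  86, 96] 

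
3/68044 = 3/68044  =  0.00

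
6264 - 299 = 5965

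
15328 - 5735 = 9593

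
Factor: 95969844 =2^2*3^2*1549^1 * 1721^1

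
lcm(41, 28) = 1148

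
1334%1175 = 159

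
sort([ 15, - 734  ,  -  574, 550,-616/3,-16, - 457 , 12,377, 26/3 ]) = [ - 734, - 574, - 457, - 616/3, - 16, 26/3, 12, 15 , 377, 550]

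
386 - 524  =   - 138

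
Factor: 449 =449^1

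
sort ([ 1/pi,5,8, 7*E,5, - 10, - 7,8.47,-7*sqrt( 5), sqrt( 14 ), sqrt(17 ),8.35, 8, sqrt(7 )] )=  [ - 7*sqrt( 5),  -  10, - 7, 1/pi, sqrt( 7 ), sqrt( 14),sqrt(17 ), 5,5 , 8 , 8,8.35,8.47, 7 * E ]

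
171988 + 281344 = 453332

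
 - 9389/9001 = - 9389/9001  =  - 1.04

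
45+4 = 49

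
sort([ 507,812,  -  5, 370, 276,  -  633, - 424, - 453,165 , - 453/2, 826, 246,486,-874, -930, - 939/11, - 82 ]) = [-930, - 874, - 633, - 453,-424, - 453/2, - 939/11, - 82 , - 5,165,246,276,370, 486, 507,812, 826] 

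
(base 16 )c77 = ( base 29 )3n1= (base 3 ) 11101012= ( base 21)74K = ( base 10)3191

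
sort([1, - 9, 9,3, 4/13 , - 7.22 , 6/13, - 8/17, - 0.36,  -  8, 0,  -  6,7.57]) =[ - 9, - 8,  -  7.22, - 6, - 8/17 ,  -  0.36, 0,  4/13,6/13, 1, 3, 7.57, 9]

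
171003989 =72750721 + 98253268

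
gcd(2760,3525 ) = 15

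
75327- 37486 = 37841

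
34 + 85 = 119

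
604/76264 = 151/19066 = 0.01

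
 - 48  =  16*(-3 ) 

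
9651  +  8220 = 17871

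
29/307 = 29/307=0.09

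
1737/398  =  4 + 145/398 =4.36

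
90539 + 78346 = 168885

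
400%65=10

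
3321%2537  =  784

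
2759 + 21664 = 24423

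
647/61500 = 647/61500 = 0.01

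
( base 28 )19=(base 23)1E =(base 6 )101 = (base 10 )37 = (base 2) 100101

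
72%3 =0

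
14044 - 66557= - 52513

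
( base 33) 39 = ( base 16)6c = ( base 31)3F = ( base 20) 58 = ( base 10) 108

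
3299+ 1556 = 4855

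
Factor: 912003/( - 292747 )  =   - 3^1*7^ ( - 1 )*13^( - 1)*109^1*2789^1*3217^( - 1)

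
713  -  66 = 647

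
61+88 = 149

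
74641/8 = 74641/8 = 9330.12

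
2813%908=89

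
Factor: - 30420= - 2^2*3^2*5^1*13^2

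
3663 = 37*99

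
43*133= 5719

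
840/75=11 + 1/5= 11.20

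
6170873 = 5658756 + 512117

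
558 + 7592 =8150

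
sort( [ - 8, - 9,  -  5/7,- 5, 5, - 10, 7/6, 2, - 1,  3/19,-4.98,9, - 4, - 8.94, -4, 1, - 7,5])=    [- 10, - 9,-8.94, - 8,  -  7,-5,  -  4.98,  -  4,- 4 , - 1,-5/7,3/19, 1, 7/6, 2, 5, 5, 9] 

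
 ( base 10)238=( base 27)8m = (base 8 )356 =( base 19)CA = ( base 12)17A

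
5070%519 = 399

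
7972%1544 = 252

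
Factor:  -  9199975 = -5^2*17^1*21647^1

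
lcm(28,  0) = 0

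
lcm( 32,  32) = 32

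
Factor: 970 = 2^1*5^1*97^1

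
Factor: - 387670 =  - 2^1*5^1*38767^1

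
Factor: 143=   11^1 * 13^1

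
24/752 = 3/94 = 0.03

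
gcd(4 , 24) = 4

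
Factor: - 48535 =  - 5^1*17^1*571^1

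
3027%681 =303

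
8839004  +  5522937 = 14361941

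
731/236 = 731/236 = 3.10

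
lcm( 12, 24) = 24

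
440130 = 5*88026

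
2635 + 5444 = 8079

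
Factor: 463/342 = 2^ ( - 1 )*3^( - 2)*19^(  -  1 )*463^1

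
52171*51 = 2660721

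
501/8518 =501/8518=0.06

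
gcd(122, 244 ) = 122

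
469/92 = 5 + 9/92 = 5.10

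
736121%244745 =1886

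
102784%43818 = 15148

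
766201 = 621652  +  144549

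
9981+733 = 10714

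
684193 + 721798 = 1405991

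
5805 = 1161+4644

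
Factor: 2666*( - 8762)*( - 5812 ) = 2^4*13^1*31^1* 43^1*337^1*1453^1 = 135765367504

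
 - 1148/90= -574/45 = - 12.76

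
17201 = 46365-29164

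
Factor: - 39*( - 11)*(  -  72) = -2^3*3^3*11^1*13^1 = - 30888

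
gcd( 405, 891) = 81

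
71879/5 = 14375 + 4/5=14375.80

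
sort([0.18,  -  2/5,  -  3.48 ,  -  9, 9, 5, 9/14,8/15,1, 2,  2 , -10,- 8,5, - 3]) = [  -  10, - 9, - 8, - 3.48,-3, - 2/5,  0.18, 8/15, 9/14,  1, 2,2, 5,5, 9]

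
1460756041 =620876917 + 839879124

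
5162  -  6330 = -1168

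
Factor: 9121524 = 2^2*3^1*23^1*33049^1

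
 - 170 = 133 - 303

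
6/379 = 6/379  =  0.02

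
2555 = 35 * 73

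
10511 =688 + 9823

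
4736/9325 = 4736/9325 = 0.51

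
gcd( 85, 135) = 5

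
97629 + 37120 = 134749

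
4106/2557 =1 +1549/2557 = 1.61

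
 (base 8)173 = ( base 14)8B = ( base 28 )4B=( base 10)123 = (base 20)63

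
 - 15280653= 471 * (  -  32443 ) 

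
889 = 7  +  882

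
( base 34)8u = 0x12E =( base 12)212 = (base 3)102012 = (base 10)302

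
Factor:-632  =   - 2^3*79^1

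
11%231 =11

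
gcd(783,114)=3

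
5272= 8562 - 3290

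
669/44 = 669/44 = 15.20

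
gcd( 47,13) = 1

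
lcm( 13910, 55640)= 55640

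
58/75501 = 58/75501 =0.00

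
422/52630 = 211/26315 = 0.01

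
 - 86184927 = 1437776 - 87622703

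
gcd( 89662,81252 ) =2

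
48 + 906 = 954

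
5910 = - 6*( - 985)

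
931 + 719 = 1650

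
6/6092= 3/3046 = 0.00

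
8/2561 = 8/2561=0.00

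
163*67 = 10921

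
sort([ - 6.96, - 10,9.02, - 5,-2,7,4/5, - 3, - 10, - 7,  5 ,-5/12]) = [  -  10, - 10, - 7, - 6.96, - 5, - 3, - 2, - 5/12,  4/5 , 5,7,9.02]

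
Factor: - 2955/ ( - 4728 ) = 2^(  -  3 )*5^1= 5/8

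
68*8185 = 556580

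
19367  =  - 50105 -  - 69472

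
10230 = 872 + 9358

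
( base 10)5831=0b1011011000111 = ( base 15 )1ADB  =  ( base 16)16c7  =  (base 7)23000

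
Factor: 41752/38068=2^1*17^1*31^ ( - 1 ) = 34/31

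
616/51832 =7/589 =0.01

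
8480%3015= 2450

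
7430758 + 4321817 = 11752575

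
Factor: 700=2^2*5^2*7^1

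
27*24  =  648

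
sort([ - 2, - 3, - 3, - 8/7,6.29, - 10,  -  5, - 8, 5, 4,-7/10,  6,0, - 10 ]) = [ -10, - 10, - 8, - 5, - 3  , - 3,-2, - 8/7 ,  -  7/10,  0,  4, 5,6,6.29 ]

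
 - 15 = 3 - 18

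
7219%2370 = 109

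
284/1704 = 1/6 = 0.17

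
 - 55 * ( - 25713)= 1414215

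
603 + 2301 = 2904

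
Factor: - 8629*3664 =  -31616656 = - 2^4*229^1 * 8629^1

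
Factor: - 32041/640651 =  - 11^( - 1) * 139^( - 1)* 179^2 * 419^( - 1)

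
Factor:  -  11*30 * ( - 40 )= 13200 = 2^4*3^1  *  5^2*11^1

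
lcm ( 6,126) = 126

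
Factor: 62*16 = 2^5*31^1 = 992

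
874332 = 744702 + 129630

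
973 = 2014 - 1041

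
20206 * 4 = 80824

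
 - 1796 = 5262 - 7058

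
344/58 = 172/29 = 5.93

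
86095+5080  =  91175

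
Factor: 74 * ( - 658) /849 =- 2^2*3^(  -  1)*7^1* 37^1*47^1*283^( - 1 ) = - 48692/849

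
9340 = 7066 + 2274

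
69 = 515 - 446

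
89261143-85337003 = 3924140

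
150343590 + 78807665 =229151255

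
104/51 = 104/51 = 2.04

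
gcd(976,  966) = 2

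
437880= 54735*8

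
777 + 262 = 1039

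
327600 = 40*8190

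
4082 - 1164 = 2918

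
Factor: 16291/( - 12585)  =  -3^ ( - 1) * 5^(-1 )*11^1*839^(  -  1 )*1481^1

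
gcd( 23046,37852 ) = 2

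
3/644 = 3/644 = 0.00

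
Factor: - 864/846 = - 48/47 = - 2^4*3^1*47^( - 1 )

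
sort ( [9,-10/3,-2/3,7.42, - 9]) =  [-9, - 10/3, - 2/3,7.42,9]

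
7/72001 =7/72001 = 0.00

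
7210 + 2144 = 9354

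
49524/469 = 49524/469 = 105.59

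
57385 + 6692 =64077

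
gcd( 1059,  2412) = 3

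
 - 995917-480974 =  - 1476891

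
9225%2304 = 9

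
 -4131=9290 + - 13421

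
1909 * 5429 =10363961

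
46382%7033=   4184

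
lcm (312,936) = 936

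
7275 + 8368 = 15643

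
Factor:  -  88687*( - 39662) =3517503794 = 2^1*7^1*131^1*677^1*2833^1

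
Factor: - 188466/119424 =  - 101/64=- 2^( - 6)* 101^1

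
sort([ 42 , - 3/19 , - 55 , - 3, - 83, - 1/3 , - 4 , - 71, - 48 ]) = [ - 83,  -  71, - 55, - 48,-4,  -  3, - 1/3, - 3/19, 42 ]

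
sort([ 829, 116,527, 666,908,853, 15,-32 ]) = [ - 32, 15, 116, 527,666,829,853, 908 ] 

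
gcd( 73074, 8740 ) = 38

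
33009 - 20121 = 12888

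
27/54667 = 27/54667 = 0.00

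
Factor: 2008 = 2^3 * 251^1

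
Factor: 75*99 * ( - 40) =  - 297000 = - 2^3*3^3*5^3*11^1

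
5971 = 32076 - 26105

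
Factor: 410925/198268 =2^(-2 )*3^1*5^2 * 7^( - 1)*73^(  -  1)*97^(  -  1)*5479^1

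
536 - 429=107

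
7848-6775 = 1073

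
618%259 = 100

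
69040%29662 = 9716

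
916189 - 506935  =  409254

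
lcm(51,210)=3570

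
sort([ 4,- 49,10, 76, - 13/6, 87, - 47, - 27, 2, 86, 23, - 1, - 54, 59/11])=[ - 54, - 49, - 47, - 27, - 13/6, - 1,2 , 4, 59/11, 10, 23, 76, 86, 87 ] 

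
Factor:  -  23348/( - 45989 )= 2^2*13^1 *449^1*45989^( - 1 ) 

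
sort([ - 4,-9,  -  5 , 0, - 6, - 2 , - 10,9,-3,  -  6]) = [-10, -9,-6, - 6,  -  5,-4, - 3,-2,0 , 9]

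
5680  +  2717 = 8397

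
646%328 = 318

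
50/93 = 50/93  =  0.54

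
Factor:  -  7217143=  - 29^1*248867^1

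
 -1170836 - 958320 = -2129156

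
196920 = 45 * 4376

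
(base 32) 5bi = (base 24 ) 9CI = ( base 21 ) c99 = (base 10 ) 5490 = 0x1572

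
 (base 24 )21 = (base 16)31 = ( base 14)37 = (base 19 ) 2B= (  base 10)49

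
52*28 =1456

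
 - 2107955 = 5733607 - 7841562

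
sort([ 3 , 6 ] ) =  [ 3,6 ] 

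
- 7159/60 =-120 + 41/60 = - 119.32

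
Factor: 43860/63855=68/99=2^2* 3^(-2) *11^( - 1)*17^1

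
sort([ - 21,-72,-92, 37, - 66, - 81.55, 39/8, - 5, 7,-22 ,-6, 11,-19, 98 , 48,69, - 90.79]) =[-92,  -  90.79 , - 81.55, -72,-66, -22, -21, - 19,-6, - 5, 39/8, 7, 11,37, 48 , 69, 98 ] 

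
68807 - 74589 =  - 5782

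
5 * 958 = 4790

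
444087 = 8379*53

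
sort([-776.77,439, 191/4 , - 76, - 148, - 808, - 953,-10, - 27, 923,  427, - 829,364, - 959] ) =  [-959, - 953, - 829, - 808, - 776.77,  -  148 , - 76, - 27, - 10,  191/4,  364,427, 439, 923]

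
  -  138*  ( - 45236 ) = 6242568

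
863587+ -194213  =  669374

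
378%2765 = 378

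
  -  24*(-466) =11184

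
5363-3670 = 1693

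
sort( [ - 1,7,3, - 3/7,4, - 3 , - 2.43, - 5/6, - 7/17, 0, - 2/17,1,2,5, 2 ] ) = [ - 3,- 2.43,-1, - 5/6,-3/7, - 7/17, -2/17, 0,1 , 2,  2,3,4,5,7]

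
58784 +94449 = 153233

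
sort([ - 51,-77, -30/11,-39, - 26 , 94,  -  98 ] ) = [ - 98, - 77,-51, - 39,-26, - 30/11 , 94]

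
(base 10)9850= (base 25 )FJ0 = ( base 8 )23172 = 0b10011001111010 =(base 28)CFM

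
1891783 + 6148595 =8040378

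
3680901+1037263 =4718164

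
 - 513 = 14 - 527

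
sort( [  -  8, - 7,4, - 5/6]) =[-8, - 7, - 5/6,4 ]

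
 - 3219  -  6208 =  - 9427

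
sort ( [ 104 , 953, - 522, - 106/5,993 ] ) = [ - 522, - 106/5, 104,953,993 ] 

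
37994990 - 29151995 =8842995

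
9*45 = 405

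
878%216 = 14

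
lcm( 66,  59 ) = 3894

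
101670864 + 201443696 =303114560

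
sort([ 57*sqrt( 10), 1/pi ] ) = [1/pi,57*sqrt( 10)] 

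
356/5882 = 178/2941 = 0.06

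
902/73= 902/73 = 12.36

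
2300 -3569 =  - 1269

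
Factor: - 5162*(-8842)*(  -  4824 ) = -220178956896 = - 2^5*3^2*29^1*67^1*89^1*4421^1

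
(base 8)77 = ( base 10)63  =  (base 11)58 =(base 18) 39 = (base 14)47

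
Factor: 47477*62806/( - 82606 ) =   -  31^1*103^(-1)  *197^1*241^1*401^ ( - 1 )*1013^1 = -  1490920231/41303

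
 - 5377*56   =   -301112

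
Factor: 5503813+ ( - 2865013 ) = 2^4*3^2*5^2*733^1= 2638800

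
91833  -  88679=3154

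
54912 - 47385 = 7527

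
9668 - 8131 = 1537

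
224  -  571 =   -  347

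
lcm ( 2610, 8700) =26100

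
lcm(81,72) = 648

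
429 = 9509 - 9080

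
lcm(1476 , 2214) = 4428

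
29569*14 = 413966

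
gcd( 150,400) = 50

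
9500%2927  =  719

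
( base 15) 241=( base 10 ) 511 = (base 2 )111111111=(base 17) 1d1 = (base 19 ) 17h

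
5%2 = 1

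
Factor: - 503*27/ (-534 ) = 4527/178 = 2^(- 1 )*3^2*89^( - 1)*503^1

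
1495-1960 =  - 465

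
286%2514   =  286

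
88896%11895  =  5631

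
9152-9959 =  - 807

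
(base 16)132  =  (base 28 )AQ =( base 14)17c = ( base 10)306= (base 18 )h0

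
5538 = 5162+376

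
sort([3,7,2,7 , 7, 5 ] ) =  [2, 3,  5, 7,7,7 ] 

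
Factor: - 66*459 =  - 2^1*3^4 * 11^1*17^1 = -30294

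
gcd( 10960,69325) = 5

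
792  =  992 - 200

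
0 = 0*1309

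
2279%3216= 2279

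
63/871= 63/871 = 0.07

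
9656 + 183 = 9839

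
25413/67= 25413/67 = 379.30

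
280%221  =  59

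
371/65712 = 371/65712 = 0.01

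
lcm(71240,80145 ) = 641160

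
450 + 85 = 535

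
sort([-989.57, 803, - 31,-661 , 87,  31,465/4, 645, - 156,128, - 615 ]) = [- 989.57 , - 661,-615, - 156, - 31 , 31,87, 465/4,128,645 , 803]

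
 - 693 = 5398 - 6091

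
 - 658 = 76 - 734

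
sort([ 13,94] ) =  [13,94]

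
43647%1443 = 357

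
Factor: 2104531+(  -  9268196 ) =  - 7163665  =  - 5^1*19^1 *75407^1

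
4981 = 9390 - 4409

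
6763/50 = 6763/50=135.26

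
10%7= 3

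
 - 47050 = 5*( - 9410 )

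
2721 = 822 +1899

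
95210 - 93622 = 1588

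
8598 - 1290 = 7308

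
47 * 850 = 39950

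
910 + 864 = 1774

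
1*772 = 772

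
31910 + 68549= 100459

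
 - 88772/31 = - 2864 + 12/31 = - 2863.61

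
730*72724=53088520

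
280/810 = 28/81=0.35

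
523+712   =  1235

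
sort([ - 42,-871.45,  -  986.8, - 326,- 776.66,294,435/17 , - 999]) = [ - 999, - 986.8, - 871.45, - 776.66, - 326 ,-42, 435/17, 294] 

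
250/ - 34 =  - 8 + 11/17 = - 7.35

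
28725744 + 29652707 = 58378451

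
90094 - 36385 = 53709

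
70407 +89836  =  160243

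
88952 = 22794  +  66158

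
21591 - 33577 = -11986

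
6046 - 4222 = 1824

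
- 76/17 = -76/17 = - 4.47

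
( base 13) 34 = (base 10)43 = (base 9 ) 47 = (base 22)1L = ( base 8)53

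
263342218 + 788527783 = 1051870001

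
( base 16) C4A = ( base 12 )19a2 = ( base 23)5li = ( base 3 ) 11022112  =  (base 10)3146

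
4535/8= 566+7/8 =566.88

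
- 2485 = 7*( - 355)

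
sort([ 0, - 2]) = [ - 2, 0 ] 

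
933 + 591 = 1524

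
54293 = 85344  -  31051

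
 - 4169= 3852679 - 3856848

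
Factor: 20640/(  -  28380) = -2^3*11^( - 1 )= - 8/11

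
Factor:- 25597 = -11^1*13^1*179^1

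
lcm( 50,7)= 350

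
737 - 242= 495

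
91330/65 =18266/13   =  1405.08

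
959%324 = 311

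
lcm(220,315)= 13860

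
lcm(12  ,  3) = 12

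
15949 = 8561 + 7388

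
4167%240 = 87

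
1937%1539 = 398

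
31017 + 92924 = 123941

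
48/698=24/349 = 0.07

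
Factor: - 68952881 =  -19^1*3629099^1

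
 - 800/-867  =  800/867= 0.92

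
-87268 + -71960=  -  159228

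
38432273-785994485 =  - 747562212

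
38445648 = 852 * 45124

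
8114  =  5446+2668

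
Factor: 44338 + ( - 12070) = 2^2 * 3^1*2689^1 = 32268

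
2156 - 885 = 1271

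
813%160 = 13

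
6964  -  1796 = 5168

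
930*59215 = 55069950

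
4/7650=2/3825= 0.00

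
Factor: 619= 619^1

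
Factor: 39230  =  2^1 * 5^1 * 3923^1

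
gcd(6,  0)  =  6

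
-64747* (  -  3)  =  194241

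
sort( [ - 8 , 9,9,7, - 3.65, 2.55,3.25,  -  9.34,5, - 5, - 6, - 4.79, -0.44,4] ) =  [ - 9.34 ,- 8, - 6, - 5, - 4.79,- 3.65 ,  -  0.44,2.55,  3.25, 4,5,  7,9,9 ] 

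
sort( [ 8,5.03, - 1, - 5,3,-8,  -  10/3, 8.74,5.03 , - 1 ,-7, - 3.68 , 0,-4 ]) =[- 8, - 7, - 5, - 4,  -  3.68,  -  10/3, - 1, - 1,0,3, 5.03,5.03,8 , 8.74 ]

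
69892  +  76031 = 145923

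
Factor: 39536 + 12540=2^2*47^1  *277^1  =  52076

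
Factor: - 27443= - 13^1*2111^1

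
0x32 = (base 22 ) 26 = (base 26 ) 1O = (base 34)1g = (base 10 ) 50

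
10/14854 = 5/7427 = 0.00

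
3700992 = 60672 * 61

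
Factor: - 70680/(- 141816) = 5^1 * 31^1*311^( - 1)  =  155/311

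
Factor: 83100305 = 5^1*31^1*541^1*991^1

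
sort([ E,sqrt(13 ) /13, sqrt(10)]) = [sqrt(13)/13, E,sqrt( 10) ]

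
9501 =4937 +4564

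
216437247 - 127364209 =89073038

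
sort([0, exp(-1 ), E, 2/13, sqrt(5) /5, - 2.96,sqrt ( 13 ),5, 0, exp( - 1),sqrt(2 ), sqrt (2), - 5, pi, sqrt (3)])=[ - 5,-2.96, 0,0,  2/13,  exp( - 1),exp( - 1), sqrt( 5) /5, sqrt( 2),  sqrt(2), sqrt(3 ),E, pi, sqrt(13), 5] 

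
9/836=9/836 = 0.01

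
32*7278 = 232896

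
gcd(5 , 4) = 1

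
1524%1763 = 1524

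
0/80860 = 0= 0.00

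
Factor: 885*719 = 636315 = 3^1*5^1 *59^1*719^1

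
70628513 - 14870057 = 55758456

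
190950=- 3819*(-50 ) 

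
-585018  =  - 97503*6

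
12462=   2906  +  9556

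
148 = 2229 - 2081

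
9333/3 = 3111 = 3111.00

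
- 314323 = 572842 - 887165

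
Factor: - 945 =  -3^3 * 5^1*7^1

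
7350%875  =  350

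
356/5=356/5= 71.20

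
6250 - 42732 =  - 36482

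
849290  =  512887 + 336403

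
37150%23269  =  13881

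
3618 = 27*134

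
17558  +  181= 17739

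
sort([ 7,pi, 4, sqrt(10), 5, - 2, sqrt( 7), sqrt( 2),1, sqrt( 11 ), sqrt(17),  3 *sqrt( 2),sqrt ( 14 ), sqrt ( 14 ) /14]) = [  -  2, sqrt( 14 )/14,1, sqrt(2), sqrt(7),pi,sqrt(10), sqrt( 11),sqrt ( 14),4, sqrt(17), 3*sqrt (2),5,  7]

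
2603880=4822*540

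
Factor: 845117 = 7^1*13^1*37^1*251^1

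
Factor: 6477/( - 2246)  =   - 2^(-1 )*3^1 * 17^1*127^1*1123^( -1)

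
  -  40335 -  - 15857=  - 24478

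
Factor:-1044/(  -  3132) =1/3 =3^( - 1) 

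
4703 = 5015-312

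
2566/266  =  1283/133 =9.65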